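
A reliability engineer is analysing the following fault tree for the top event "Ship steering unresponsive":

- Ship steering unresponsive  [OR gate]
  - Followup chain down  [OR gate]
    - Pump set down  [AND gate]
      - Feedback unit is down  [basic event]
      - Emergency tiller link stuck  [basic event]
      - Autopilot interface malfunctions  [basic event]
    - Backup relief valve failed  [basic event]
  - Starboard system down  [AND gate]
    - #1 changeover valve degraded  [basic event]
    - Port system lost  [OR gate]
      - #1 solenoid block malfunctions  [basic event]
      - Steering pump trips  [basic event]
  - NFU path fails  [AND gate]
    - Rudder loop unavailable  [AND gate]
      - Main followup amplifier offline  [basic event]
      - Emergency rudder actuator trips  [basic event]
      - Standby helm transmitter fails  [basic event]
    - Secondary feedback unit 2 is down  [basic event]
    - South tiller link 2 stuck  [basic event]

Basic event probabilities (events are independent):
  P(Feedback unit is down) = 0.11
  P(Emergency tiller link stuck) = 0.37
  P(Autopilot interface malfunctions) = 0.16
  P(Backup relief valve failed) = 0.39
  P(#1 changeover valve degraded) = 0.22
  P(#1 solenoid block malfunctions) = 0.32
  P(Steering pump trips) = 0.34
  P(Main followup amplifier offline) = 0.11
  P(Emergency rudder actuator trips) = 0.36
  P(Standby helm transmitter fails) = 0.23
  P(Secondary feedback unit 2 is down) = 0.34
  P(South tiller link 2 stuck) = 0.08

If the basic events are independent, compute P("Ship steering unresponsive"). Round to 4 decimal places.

P(Pump set down) [AND] = 0.11 × 0.37 × 0.16 = 0.006512
P(Followup chain down) [OR] = 1 − (1−0.006512) × (1−0.39) = 0.393972
P(Port system lost) [OR] = 1 − (1−0.32) × (1−0.34) = 0.551200
P(Starboard system down) [AND] = 0.22 × 0.551200 = 0.121264
P(Rudder loop unavailable) [AND] = 0.11 × 0.36 × 0.23 = 0.009108
P(NFU path fails) [AND] = 0.009108 × 0.34 × 0.08 = 0.000248
P(Ship steering unresponsive) [OR] = 1 − (1−0.393972) × (1−0.121264) × (1−0.000248) = 0.467593
Rounded to 4 decimal places: P(Ship steering unresponsive) ≈ 0.4676.

0.4676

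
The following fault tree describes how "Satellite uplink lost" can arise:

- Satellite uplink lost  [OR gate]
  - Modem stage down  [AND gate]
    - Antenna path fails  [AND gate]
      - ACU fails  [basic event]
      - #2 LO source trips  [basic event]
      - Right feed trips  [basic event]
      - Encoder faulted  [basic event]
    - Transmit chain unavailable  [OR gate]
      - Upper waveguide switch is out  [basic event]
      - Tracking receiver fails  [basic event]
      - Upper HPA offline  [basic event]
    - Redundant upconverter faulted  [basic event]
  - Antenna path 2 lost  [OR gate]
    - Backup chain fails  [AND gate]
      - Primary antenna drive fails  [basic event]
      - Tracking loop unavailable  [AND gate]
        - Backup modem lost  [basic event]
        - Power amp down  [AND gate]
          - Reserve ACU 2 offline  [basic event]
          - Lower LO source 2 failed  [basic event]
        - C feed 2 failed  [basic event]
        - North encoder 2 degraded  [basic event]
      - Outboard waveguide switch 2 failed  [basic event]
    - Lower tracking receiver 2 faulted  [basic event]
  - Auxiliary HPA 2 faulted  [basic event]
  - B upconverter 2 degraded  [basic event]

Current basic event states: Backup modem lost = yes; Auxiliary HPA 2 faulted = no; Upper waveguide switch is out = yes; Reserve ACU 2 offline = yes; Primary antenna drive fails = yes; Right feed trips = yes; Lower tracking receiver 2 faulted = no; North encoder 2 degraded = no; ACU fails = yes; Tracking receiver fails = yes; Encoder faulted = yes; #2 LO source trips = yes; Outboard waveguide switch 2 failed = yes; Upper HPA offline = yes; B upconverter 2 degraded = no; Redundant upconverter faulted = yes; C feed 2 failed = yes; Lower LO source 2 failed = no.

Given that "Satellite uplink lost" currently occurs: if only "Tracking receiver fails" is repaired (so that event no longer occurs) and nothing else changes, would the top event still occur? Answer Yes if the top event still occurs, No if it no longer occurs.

Yes

Counterfactual: set "Tracking receiver fails" to not occurred.
Antenna path fails [AND]: ACU fails=occurs, #2 LO source trips=occurs, Right feed trips=occurs, Encoder faulted=occurs → all inputs occur → occurs.
Transmit chain unavailable [OR]: Upper waveguide switch is out=occurs, Tracking receiver fails=not, Upper HPA offline=occurs → at least one input occurs → occurs.
Modem stage down [AND]: Antenna path fails=occurs, Transmit chain unavailable=occurs, Redundant upconverter faulted=occurs → all inputs occur → occurs.
Power amp down [AND]: Reserve ACU 2 offline=occurs, Lower LO source 2 failed=not → not all inputs occur → does not occur.
Tracking loop unavailable [AND]: Backup modem lost=occurs, Power amp down=not, C feed 2 failed=occurs, North encoder 2 degraded=not → not all inputs occur → does not occur.
Backup chain fails [AND]: Primary antenna drive fails=occurs, Tracking loop unavailable=not, Outboard waveguide switch 2 failed=occurs → not all inputs occur → does not occur.
Antenna path 2 lost [OR]: Backup chain fails=not, Lower tracking receiver 2 faulted=not → no input occurs → does not occur.
Satellite uplink lost [OR]: Modem stage down=occurs, Antenna path 2 lost=not, Auxiliary HPA 2 faulted=not, B upconverter 2 degraded=not → at least one input occurs → occurs.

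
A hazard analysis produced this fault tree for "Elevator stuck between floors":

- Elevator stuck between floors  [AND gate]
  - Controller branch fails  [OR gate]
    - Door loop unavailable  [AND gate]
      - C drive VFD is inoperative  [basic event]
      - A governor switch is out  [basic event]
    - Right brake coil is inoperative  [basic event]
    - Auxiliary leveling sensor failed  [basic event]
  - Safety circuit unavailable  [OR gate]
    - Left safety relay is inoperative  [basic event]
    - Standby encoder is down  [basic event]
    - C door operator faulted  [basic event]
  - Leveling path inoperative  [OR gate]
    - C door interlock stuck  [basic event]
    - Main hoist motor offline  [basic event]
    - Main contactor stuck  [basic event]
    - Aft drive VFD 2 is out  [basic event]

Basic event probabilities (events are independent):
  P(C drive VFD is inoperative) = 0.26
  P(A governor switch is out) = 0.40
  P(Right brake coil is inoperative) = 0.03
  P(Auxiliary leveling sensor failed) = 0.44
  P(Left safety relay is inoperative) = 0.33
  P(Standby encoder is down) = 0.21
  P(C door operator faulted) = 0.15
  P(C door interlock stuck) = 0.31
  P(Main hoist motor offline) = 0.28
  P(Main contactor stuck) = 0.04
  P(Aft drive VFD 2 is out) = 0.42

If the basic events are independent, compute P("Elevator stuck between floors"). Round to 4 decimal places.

0.2043

P(Door loop unavailable) [AND] = 0.26 × 0.40 = 0.104000
P(Controller branch fails) [OR] = 1 − (1−0.104000) × (1−0.03) × (1−0.44) = 0.513293
P(Safety circuit unavailable) [OR] = 1 − (1−0.33) × (1−0.21) × (1−0.15) = 0.550095
P(Leveling path inoperative) [OR] = 1 − (1−0.31) × (1−0.28) × (1−0.04) × (1−0.42) = 0.723382
P(Elevator stuck between floors) [AND] = 0.513293 × 0.550095 × 0.723382 = 0.204254
Rounded to 4 decimal places: P(Elevator stuck between floors) ≈ 0.2043.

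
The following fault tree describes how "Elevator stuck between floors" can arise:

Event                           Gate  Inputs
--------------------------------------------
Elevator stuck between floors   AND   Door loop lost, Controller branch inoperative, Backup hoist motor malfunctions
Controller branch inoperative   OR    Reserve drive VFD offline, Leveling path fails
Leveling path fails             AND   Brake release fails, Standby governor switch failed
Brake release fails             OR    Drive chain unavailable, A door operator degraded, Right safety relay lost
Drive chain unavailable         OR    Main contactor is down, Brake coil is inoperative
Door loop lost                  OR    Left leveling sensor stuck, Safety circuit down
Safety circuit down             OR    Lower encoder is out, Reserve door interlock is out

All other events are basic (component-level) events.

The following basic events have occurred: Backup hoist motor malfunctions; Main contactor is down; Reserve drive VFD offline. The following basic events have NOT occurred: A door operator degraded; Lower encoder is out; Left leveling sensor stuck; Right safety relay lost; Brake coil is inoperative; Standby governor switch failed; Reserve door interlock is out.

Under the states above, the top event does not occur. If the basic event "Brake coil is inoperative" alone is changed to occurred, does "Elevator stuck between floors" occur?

Counterfactual: set "Brake coil is inoperative" to occurred.
Safety circuit down [OR]: Lower encoder is out=not, Reserve door interlock is out=not → no input occurs → does not occur.
Door loop lost [OR]: Left leveling sensor stuck=not, Safety circuit down=not → no input occurs → does not occur.
Drive chain unavailable [OR]: Main contactor is down=occurs, Brake coil is inoperative=occurs → at least one input occurs → occurs.
Brake release fails [OR]: Drive chain unavailable=occurs, A door operator degraded=not, Right safety relay lost=not → at least one input occurs → occurs.
Leveling path fails [AND]: Brake release fails=occurs, Standby governor switch failed=not → not all inputs occur → does not occur.
Controller branch inoperative [OR]: Reserve drive VFD offline=occurs, Leveling path fails=not → at least one input occurs → occurs.
Elevator stuck between floors [AND]: Door loop lost=not, Controller branch inoperative=occurs, Backup hoist motor malfunctions=occurs → not all inputs occur → does not occur.

No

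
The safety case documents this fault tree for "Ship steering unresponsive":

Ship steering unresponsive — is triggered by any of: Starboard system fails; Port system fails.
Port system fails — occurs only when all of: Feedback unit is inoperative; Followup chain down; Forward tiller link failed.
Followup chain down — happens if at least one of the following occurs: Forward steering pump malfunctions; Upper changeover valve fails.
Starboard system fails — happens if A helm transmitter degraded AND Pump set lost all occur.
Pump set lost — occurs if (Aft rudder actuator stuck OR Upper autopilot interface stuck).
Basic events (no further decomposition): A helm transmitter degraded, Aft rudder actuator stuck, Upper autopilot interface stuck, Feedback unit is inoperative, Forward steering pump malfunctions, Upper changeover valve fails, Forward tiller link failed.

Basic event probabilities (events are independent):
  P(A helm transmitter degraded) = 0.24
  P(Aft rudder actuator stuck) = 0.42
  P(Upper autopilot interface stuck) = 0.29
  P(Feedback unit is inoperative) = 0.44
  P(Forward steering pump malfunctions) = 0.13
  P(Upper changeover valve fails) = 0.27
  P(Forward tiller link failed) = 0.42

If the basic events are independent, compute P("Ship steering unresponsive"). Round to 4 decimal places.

0.1991

P(Pump set lost) [OR] = 1 − (1−0.42) × (1−0.29) = 0.588200
P(Starboard system fails) [AND] = 0.24 × 0.588200 = 0.141168
P(Followup chain down) [OR] = 1 − (1−0.13) × (1−0.27) = 0.364900
P(Port system fails) [AND] = 0.44 × 0.364900 × 0.42 = 0.067434
P(Ship steering unresponsive) [OR] = 1 − (1−0.141168) × (1−0.067434) = 0.199082
Rounded to 4 decimal places: P(Ship steering unresponsive) ≈ 0.1991.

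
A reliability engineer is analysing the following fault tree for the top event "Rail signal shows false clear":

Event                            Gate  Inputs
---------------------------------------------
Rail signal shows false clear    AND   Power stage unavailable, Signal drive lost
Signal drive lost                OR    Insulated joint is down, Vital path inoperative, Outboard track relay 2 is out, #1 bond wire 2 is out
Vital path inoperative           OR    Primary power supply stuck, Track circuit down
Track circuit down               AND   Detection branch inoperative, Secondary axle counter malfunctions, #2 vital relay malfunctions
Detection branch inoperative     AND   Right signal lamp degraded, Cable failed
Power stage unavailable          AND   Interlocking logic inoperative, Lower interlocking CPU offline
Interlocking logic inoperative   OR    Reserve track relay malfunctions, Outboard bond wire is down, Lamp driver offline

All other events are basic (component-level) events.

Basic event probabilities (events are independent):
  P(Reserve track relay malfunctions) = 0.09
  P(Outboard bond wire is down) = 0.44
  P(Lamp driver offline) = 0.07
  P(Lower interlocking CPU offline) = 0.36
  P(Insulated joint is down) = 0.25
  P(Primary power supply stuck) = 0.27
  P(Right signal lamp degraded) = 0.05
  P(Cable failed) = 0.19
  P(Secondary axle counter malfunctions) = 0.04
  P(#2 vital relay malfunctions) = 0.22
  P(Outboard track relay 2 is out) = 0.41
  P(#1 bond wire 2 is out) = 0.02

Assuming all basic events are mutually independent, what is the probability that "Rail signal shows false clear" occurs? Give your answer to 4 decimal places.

0.1294

P(Interlocking logic inoperative) [OR] = 1 − (1−0.09) × (1−0.44) × (1−0.07) = 0.526072
P(Power stage unavailable) [AND] = 0.526072 × 0.36 = 0.189386
P(Detection branch inoperative) [AND] = 0.05 × 0.19 = 0.009500
P(Track circuit down) [AND] = 0.009500 × 0.04 × 0.22 = 0.000084
P(Vital path inoperative) [OR] = 1 − (1−0.27) × (1−0.000084) = 0.270061
P(Signal drive lost) [OR] = 1 − (1−0.25) × (1−0.270061) × (1−0.41) × (1−0.02) = 0.683462
P(Rail signal shows false clear) [AND] = 0.189386 × 0.683462 = 0.129438
Rounded to 4 decimal places: P(Rail signal shows false clear) ≈ 0.1294.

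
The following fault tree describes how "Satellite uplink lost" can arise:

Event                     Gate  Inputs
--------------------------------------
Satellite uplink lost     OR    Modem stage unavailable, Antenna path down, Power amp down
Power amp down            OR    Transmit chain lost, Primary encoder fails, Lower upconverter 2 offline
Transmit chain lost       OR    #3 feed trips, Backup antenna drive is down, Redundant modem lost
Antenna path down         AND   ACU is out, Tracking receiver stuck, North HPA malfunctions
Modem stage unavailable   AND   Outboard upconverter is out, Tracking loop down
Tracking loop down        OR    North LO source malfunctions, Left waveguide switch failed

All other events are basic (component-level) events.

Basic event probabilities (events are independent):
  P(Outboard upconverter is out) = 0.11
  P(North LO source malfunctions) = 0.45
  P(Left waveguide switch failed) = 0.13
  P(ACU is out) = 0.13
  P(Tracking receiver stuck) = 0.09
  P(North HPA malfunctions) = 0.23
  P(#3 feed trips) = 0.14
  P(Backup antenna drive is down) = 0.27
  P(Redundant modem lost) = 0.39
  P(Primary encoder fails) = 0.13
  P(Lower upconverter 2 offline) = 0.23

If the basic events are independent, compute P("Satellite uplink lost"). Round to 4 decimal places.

P(Tracking loop down) [OR] = 1 − (1−0.45) × (1−0.13) = 0.521500
P(Modem stage unavailable) [AND] = 0.11 × 0.521500 = 0.057365
P(Antenna path down) [AND] = 0.13 × 0.09 × 0.23 = 0.002691
P(Transmit chain lost) [OR] = 1 − (1−0.14) × (1−0.27) × (1−0.39) = 0.617042
P(Power amp down) [OR] = 1 − (1−0.617042) × (1−0.13) × (1−0.23) = 0.743456
P(Satellite uplink lost) [OR] = 1 − (1−0.057365) × (1−0.002691) × (1−0.743456) = 0.758823
Rounded to 4 decimal places: P(Satellite uplink lost) ≈ 0.7588.

0.7588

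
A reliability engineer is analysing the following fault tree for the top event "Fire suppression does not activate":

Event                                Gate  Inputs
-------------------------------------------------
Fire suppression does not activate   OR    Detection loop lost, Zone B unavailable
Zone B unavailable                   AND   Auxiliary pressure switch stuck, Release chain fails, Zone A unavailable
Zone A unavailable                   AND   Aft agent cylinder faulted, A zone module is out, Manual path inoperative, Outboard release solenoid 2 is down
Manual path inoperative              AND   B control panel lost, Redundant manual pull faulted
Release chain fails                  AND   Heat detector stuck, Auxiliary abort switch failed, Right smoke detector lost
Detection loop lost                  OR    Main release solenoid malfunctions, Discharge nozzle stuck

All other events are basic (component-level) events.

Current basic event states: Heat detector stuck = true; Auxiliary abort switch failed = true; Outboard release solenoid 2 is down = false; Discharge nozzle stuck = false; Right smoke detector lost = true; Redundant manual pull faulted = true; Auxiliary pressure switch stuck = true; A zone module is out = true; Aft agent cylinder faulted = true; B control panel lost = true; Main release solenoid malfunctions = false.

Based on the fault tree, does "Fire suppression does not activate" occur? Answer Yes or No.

No

Detection loop lost [OR]: Main release solenoid malfunctions=not, Discharge nozzle stuck=not → no input occurs → does not occur.
Release chain fails [AND]: Heat detector stuck=occurs, Auxiliary abort switch failed=occurs, Right smoke detector lost=occurs → all inputs occur → occurs.
Manual path inoperative [AND]: B control panel lost=occurs, Redundant manual pull faulted=occurs → all inputs occur → occurs.
Zone A unavailable [AND]: Aft agent cylinder faulted=occurs, A zone module is out=occurs, Manual path inoperative=occurs, Outboard release solenoid 2 is down=not → not all inputs occur → does not occur.
Zone B unavailable [AND]: Auxiliary pressure switch stuck=occurs, Release chain fails=occurs, Zone A unavailable=not → not all inputs occur → does not occur.
Fire suppression does not activate [OR]: Detection loop lost=not, Zone B unavailable=not → no input occurs → does not occur.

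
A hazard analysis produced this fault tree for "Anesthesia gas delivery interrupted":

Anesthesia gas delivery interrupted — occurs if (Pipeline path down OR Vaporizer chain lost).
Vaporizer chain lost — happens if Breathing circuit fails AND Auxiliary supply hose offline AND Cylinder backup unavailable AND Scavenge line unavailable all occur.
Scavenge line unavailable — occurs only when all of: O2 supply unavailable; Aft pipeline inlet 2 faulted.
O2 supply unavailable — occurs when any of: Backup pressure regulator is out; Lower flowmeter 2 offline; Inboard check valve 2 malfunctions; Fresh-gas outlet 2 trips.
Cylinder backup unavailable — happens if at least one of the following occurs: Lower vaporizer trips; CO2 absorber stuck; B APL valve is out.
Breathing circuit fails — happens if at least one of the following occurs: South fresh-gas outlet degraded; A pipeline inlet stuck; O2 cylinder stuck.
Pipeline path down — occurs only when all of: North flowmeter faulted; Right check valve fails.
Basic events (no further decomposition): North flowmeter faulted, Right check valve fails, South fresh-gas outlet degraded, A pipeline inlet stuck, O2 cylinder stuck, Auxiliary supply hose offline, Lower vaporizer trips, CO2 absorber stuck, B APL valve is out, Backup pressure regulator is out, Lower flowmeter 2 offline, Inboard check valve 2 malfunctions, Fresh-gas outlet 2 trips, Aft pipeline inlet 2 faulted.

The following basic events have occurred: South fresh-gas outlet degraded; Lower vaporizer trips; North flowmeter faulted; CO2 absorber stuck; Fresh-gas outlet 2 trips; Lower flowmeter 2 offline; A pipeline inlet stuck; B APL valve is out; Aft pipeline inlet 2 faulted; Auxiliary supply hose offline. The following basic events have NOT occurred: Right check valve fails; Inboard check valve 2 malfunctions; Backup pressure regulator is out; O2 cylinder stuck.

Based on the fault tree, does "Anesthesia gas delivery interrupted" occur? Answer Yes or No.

Pipeline path down [AND]: North flowmeter faulted=occurs, Right check valve fails=not → not all inputs occur → does not occur.
Breathing circuit fails [OR]: South fresh-gas outlet degraded=occurs, A pipeline inlet stuck=occurs, O2 cylinder stuck=not → at least one input occurs → occurs.
Cylinder backup unavailable [OR]: Lower vaporizer trips=occurs, CO2 absorber stuck=occurs, B APL valve is out=occurs → at least one input occurs → occurs.
O2 supply unavailable [OR]: Backup pressure regulator is out=not, Lower flowmeter 2 offline=occurs, Inboard check valve 2 malfunctions=not, Fresh-gas outlet 2 trips=occurs → at least one input occurs → occurs.
Scavenge line unavailable [AND]: O2 supply unavailable=occurs, Aft pipeline inlet 2 faulted=occurs → all inputs occur → occurs.
Vaporizer chain lost [AND]: Breathing circuit fails=occurs, Auxiliary supply hose offline=occurs, Cylinder backup unavailable=occurs, Scavenge line unavailable=occurs → all inputs occur → occurs.
Anesthesia gas delivery interrupted [OR]: Pipeline path down=not, Vaporizer chain lost=occurs → at least one input occurs → occurs.

Yes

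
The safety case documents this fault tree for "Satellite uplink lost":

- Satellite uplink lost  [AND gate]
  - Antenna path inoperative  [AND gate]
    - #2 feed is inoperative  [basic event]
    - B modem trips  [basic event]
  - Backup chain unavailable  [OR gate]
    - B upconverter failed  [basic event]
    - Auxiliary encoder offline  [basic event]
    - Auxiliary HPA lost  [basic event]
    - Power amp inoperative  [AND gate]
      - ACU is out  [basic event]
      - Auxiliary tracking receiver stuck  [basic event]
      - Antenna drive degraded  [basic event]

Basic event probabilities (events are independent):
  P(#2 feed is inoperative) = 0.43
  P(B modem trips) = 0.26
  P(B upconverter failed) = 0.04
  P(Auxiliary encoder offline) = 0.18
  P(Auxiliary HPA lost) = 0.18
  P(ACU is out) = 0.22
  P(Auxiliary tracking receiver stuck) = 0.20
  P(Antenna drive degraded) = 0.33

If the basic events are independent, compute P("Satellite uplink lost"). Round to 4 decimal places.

P(Antenna path inoperative) [AND] = 0.43 × 0.26 = 0.111800
P(Power amp inoperative) [AND] = 0.22 × 0.20 × 0.33 = 0.014520
P(Backup chain unavailable) [OR] = 1 − (1−0.04) × (1−0.18) × (1−0.18) × (1−0.014520) = 0.363869
P(Satellite uplink lost) [AND] = 0.111800 × 0.363869 = 0.040681
Rounded to 4 decimal places: P(Satellite uplink lost) ≈ 0.0407.

0.0407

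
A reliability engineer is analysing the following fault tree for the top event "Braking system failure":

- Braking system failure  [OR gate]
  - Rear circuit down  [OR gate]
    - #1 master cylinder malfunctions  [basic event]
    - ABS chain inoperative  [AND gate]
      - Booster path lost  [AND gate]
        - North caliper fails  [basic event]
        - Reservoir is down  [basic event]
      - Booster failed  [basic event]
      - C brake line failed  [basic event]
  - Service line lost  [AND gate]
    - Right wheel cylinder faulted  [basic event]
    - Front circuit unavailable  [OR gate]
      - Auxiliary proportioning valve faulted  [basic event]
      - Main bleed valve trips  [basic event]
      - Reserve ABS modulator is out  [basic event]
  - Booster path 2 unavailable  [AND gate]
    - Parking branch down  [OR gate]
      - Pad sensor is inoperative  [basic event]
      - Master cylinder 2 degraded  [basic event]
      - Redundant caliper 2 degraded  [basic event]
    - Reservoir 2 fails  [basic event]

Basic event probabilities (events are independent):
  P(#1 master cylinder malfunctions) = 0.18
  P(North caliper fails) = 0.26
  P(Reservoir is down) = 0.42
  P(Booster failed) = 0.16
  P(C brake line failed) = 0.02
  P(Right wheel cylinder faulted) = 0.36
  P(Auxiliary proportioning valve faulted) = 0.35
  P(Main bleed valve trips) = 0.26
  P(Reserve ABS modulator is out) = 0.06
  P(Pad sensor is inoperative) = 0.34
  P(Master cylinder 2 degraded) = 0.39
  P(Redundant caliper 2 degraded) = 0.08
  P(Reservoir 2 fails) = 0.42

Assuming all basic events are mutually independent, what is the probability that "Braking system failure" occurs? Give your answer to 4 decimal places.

P(Booster path lost) [AND] = 0.26 × 0.42 = 0.109200
P(ABS chain inoperative) [AND] = 0.109200 × 0.16 × 0.02 = 0.000349
P(Rear circuit down) [OR] = 1 − (1−0.18) × (1−0.000349) = 0.180286
P(Front circuit unavailable) [OR] = 1 − (1−0.35) × (1−0.26) × (1−0.06) = 0.547860
P(Service line lost) [AND] = 0.36 × 0.547860 = 0.197230
P(Parking branch down) [OR] = 1 − (1−0.34) × (1−0.39) × (1−0.08) = 0.629608
P(Booster path 2 unavailable) [AND] = 0.629608 × 0.42 = 0.264435
P(Braking system failure) [OR] = 1 − (1−0.180286) × (1−0.197230) × (1−0.264435) = 0.515967
Rounded to 4 decimal places: P(Braking system failure) ≈ 0.5160.

0.5160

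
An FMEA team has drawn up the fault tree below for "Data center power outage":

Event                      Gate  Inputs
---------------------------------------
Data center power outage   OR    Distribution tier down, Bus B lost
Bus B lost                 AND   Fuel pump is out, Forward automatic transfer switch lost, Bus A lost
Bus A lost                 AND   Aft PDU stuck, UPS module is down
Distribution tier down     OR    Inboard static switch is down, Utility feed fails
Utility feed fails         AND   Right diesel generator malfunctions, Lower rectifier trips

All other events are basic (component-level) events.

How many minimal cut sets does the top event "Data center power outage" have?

Utility feed fails [AND]: one cut set from each child combined → 1 × 1 = 1 cut set(s).
Distribution tier down [OR]: union of children's cut sets → 2 cut set(s).
Bus A lost [AND]: one cut set from each child combined → 1 × 1 = 1 cut set(s).
Bus B lost [AND]: one cut set from each child combined → 1 × 1 × 1 = 1 cut set(s).
Data center power outage [OR]: union of children's cut sets → 3 cut set(s).
Minimal cut sets: {Inboard static switch is down}; {Lower rectifier trips, Right diesel generator malfunctions}; {Aft PDU stuck, Forward automatic transfer switch lost, Fuel pump is out, UPS module is down}.

3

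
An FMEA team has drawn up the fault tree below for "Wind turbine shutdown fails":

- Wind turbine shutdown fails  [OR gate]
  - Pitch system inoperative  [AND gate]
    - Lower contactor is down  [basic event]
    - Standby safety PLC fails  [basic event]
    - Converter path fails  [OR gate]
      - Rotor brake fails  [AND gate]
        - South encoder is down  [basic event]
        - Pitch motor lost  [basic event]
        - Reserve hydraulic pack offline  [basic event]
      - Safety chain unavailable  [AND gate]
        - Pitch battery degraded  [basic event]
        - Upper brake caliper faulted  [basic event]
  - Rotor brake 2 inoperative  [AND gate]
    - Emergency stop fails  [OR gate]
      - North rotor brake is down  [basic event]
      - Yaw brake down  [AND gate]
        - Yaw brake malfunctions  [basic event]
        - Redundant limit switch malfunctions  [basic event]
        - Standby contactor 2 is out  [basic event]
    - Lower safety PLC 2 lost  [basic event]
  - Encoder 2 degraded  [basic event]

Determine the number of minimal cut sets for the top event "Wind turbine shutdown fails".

Rotor brake fails [AND]: one cut set from each child combined → 1 × 1 × 1 = 1 cut set(s).
Safety chain unavailable [AND]: one cut set from each child combined → 1 × 1 = 1 cut set(s).
Converter path fails [OR]: union of children's cut sets → 2 cut set(s).
Pitch system inoperative [AND]: one cut set from each child combined → 1 × 1 × 2 = 2 cut set(s).
Yaw brake down [AND]: one cut set from each child combined → 1 × 1 × 1 = 1 cut set(s).
Emergency stop fails [OR]: union of children's cut sets → 2 cut set(s).
Rotor brake 2 inoperative [AND]: one cut set from each child combined → 2 × 1 = 2 cut set(s).
Wind turbine shutdown fails [OR]: union of children's cut sets → 5 cut set(s).
Minimal cut sets: {Lower contactor is down, Pitch motor lost, Reserve hydraulic pack offline, South encoder is down, Standby safety PLC fails}; {Lower contactor is down, Pitch battery degraded, Standby safety PLC fails, Upper brake caliper faulted}; {Lower safety PLC 2 lost, North rotor brake is down}; {Lower safety PLC 2 lost, Redundant limit switch malfunctions, Standby contactor 2 is out, Yaw brake malfunctions}; {Encoder 2 degraded}.

5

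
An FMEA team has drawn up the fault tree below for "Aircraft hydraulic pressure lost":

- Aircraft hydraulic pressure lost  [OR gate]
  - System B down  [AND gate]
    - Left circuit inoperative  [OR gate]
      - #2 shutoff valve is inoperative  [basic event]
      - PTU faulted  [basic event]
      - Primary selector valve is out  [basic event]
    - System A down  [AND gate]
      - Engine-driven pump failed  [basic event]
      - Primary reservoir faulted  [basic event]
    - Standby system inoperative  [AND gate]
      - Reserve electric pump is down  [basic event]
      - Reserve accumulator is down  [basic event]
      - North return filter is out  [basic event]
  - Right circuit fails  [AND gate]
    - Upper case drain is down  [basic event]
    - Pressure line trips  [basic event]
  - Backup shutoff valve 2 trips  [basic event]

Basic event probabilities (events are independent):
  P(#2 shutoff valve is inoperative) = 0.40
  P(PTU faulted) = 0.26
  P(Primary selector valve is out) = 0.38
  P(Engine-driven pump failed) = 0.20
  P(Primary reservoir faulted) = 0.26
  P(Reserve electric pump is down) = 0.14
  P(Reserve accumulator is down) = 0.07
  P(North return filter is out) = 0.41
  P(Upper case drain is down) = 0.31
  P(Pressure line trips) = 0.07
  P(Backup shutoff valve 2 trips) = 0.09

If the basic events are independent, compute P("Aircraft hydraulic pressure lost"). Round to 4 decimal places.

0.1099

P(Left circuit inoperative) [OR] = 1 − (1−0.40) × (1−0.26) × (1−0.38) = 0.724720
P(System A down) [AND] = 0.20 × 0.26 = 0.052000
P(Standby system inoperative) [AND] = 0.14 × 0.07 × 0.41 = 0.004018
P(System B down) [AND] = 0.724720 × 0.052000 × 0.004018 = 0.000151
P(Right circuit fails) [AND] = 0.31 × 0.07 = 0.021700
P(Aircraft hydraulic pressure lost) [OR] = 1 − (1−0.000151) × (1−0.021700) × (1−0.09) = 0.109881
Rounded to 4 decimal places: P(Aircraft hydraulic pressure lost) ≈ 0.1099.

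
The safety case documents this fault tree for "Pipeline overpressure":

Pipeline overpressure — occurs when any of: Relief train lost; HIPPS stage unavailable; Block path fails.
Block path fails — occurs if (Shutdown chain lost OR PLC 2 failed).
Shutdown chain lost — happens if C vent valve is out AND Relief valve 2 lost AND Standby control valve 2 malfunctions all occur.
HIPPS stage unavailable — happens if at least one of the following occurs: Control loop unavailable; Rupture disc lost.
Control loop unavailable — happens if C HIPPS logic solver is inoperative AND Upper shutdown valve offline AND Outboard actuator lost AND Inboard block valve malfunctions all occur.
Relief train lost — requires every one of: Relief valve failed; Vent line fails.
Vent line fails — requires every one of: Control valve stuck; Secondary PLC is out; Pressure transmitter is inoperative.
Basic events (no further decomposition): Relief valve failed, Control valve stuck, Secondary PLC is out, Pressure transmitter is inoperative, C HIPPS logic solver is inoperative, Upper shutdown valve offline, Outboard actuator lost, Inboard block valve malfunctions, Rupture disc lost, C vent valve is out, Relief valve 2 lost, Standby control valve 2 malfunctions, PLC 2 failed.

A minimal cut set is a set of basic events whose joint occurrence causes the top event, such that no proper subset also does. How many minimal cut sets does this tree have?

5

Vent line fails [AND]: one cut set from each child combined → 1 × 1 × 1 = 1 cut set(s).
Relief train lost [AND]: one cut set from each child combined → 1 × 1 = 1 cut set(s).
Control loop unavailable [AND]: one cut set from each child combined → 1 × 1 × 1 × 1 = 1 cut set(s).
HIPPS stage unavailable [OR]: union of children's cut sets → 2 cut set(s).
Shutdown chain lost [AND]: one cut set from each child combined → 1 × 1 × 1 = 1 cut set(s).
Block path fails [OR]: union of children's cut sets → 2 cut set(s).
Pipeline overpressure [OR]: union of children's cut sets → 5 cut set(s).
Minimal cut sets: {Control valve stuck, Pressure transmitter is inoperative, Relief valve failed, Secondary PLC is out}; {C HIPPS logic solver is inoperative, Inboard block valve malfunctions, Outboard actuator lost, Upper shutdown valve offline}; {Rupture disc lost}; {C vent valve is out, Relief valve 2 lost, Standby control valve 2 malfunctions}; {PLC 2 failed}.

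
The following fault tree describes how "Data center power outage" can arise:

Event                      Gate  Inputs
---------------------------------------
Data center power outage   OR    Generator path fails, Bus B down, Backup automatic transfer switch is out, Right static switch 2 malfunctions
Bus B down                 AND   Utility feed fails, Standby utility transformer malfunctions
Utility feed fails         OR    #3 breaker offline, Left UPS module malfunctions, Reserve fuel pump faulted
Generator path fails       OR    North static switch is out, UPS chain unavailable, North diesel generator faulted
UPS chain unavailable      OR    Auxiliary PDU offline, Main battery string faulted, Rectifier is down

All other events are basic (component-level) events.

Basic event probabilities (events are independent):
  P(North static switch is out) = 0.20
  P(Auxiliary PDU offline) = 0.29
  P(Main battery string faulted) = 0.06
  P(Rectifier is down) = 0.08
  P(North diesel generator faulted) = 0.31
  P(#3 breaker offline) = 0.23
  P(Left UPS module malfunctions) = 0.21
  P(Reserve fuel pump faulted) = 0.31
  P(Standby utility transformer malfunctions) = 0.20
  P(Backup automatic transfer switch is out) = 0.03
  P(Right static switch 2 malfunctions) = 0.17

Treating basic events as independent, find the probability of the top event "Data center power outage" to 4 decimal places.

P(UPS chain unavailable) [OR] = 1 − (1−0.29) × (1−0.06) × (1−0.08) = 0.385992
P(Generator path fails) [OR] = 1 − (1−0.20) × (1−0.385992) × (1−0.31) = 0.661068
P(Utility feed fails) [OR] = 1 − (1−0.23) × (1−0.21) × (1−0.31) = 0.580273
P(Bus B down) [AND] = 0.580273 × 0.20 = 0.116055
P(Data center power outage) [OR] = 1 − (1−0.661068) × (1−0.116055) × (1−0.03) × (1−0.17) = 0.758794
Rounded to 4 decimal places: P(Data center power outage) ≈ 0.7588.

0.7588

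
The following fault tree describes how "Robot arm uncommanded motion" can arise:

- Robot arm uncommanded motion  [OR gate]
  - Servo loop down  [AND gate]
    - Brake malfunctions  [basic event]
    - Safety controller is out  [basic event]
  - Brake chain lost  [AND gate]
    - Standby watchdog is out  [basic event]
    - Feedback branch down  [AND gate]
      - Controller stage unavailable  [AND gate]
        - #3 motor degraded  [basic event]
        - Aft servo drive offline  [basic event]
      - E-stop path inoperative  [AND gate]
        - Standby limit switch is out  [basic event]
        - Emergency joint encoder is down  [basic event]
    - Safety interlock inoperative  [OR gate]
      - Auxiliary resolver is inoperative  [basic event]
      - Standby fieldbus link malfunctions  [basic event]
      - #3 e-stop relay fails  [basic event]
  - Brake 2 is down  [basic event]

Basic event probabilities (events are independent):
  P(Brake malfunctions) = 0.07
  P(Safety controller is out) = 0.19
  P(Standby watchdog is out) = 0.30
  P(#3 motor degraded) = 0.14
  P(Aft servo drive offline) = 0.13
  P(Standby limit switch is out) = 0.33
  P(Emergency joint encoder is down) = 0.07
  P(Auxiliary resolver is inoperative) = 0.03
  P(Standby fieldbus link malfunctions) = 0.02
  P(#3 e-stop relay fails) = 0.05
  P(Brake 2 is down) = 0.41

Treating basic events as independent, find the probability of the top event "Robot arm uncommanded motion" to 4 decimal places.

P(Servo loop down) [AND] = 0.07 × 0.19 = 0.013300
P(Controller stage unavailable) [AND] = 0.14 × 0.13 = 0.018200
P(E-stop path inoperative) [AND] = 0.33 × 0.07 = 0.023100
P(Feedback branch down) [AND] = 0.018200 × 0.023100 = 0.000420
P(Safety interlock inoperative) [OR] = 1 − (1−0.03) × (1−0.02) × (1−0.05) = 0.096930
P(Brake chain lost) [AND] = 0.30 × 0.000420 × 0.096930 = 0.000012
P(Robot arm uncommanded motion) [OR] = 1 − (1−0.013300) × (1−0.000012) × (1−0.41) = 0.417854
Rounded to 4 decimal places: P(Robot arm uncommanded motion) ≈ 0.4179.

0.4179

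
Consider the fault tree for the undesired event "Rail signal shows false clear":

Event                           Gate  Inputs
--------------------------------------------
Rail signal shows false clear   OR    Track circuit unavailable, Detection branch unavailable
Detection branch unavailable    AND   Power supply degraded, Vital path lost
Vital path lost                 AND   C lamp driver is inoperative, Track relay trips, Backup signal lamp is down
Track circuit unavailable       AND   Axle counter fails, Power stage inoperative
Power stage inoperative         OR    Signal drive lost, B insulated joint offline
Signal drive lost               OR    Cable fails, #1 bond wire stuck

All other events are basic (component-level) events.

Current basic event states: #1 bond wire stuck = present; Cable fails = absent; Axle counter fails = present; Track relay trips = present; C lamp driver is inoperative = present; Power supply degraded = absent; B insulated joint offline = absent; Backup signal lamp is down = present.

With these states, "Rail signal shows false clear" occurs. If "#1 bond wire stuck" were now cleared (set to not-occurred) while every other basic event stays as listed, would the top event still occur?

No

Counterfactual: set "#1 bond wire stuck" to not occurred.
Signal drive lost [OR]: Cable fails=not, #1 bond wire stuck=not → no input occurs → does not occur.
Power stage inoperative [OR]: Signal drive lost=not, B insulated joint offline=not → no input occurs → does not occur.
Track circuit unavailable [AND]: Axle counter fails=occurs, Power stage inoperative=not → not all inputs occur → does not occur.
Vital path lost [AND]: C lamp driver is inoperative=occurs, Track relay trips=occurs, Backup signal lamp is down=occurs → all inputs occur → occurs.
Detection branch unavailable [AND]: Power supply degraded=not, Vital path lost=occurs → not all inputs occur → does not occur.
Rail signal shows false clear [OR]: Track circuit unavailable=not, Detection branch unavailable=not → no input occurs → does not occur.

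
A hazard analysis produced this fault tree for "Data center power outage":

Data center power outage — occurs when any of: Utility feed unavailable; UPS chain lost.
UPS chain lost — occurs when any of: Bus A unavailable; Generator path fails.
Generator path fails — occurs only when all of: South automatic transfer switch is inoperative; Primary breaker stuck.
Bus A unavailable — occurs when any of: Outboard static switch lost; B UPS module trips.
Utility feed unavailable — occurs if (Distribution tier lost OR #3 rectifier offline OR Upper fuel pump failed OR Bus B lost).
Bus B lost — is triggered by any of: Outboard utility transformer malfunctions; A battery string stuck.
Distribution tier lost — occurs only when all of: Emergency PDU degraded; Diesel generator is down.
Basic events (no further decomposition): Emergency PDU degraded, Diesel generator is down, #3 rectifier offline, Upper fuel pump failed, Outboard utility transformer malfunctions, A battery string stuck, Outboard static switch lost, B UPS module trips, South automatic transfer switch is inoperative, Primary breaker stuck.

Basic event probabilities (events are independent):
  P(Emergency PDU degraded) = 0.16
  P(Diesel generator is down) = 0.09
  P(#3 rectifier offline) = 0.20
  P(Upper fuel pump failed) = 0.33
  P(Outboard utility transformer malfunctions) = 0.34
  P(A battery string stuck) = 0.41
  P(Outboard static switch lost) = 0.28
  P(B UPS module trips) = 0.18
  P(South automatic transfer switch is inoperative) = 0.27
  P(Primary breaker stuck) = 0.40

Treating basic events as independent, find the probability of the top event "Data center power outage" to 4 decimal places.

0.8917

P(Distribution tier lost) [AND] = 0.16 × 0.09 = 0.014400
P(Bus B lost) [OR] = 1 − (1−0.34) × (1−0.41) = 0.610600
P(Utility feed unavailable) [OR] = 1 − (1−0.014400) × (1−0.20) × (1−0.33) × (1−0.610600) = 0.794287
P(Bus A unavailable) [OR] = 1 − (1−0.28) × (1−0.18) = 0.409600
P(Generator path fails) [AND] = 0.27 × 0.40 = 0.108000
P(UPS chain lost) [OR] = 1 − (1−0.409600) × (1−0.108000) = 0.473363
P(Data center power outage) [OR] = 1 − (1−0.794287) × (1−0.473363) = 0.891664
Rounded to 4 decimal places: P(Data center power outage) ≈ 0.8917.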